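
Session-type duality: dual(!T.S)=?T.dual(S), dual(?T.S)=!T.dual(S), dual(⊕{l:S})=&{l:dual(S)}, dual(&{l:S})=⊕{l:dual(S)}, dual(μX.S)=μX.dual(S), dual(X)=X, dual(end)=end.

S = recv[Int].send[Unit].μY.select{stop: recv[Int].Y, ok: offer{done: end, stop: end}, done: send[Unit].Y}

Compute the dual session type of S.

recv[Int] → send[Int]
  send[Unit] → recv[Unit]
    μY → μY  (rec unchanged)
      select{stop,ok,done} → offer{stop,ok,done}  (select→offer)
        • stop:
          recv[Int] → send[Int]
            Y self-dual
        • ok:
          offer{done,stop} → select{done,stop}  (offer→select)
            • done:
              end self-dual
            • stop:
              end self-dual
        • done:
          send[Unit] → recv[Unit]
            Y self-dual

send[Int].recv[Unit].μY.offer{stop: send[Int].Y, ok: select{done: end, stop: end}, done: recv[Unit].Y}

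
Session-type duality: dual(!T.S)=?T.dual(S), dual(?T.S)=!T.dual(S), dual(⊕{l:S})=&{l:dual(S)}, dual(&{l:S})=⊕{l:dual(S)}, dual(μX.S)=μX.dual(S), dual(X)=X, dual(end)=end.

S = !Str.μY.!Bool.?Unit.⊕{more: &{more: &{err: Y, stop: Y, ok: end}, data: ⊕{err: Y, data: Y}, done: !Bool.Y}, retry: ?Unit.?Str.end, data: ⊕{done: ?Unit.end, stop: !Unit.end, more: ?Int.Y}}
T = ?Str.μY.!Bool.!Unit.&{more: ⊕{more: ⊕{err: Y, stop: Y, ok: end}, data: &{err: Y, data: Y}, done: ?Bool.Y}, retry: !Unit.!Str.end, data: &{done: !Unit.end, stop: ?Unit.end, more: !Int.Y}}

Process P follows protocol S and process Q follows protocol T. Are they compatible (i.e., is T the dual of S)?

NO

!Str ‖ ?Str  ✓
  μY ‖ μY  ✓ (μ self-dual)
    !Bool ‖ !Bool  ✗ same direction on both sides — not dual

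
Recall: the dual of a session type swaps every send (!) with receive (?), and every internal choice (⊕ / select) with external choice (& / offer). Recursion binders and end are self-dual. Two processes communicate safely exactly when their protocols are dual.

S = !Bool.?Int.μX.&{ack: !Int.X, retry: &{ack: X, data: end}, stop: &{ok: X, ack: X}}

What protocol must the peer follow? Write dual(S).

?Bool.!Int.μX.⊕{ack: ?Int.X, retry: ⊕{ack: X, data: end}, stop: ⊕{ok: X, ack: X}}

!Bool = ?Bool
  ?Int = !Int
    μX = μX  (binder kept)
      &{ack,retry,stop} = ⊕{ack,retry,stop}  (external→internal)
        • ack:
          !Int = ?Int
            X self-dual
        • retry:
          &{ack,data} = ⊕{ack,data}  (external→internal)
            • ack:
              X self-dual
            • data:
              end self-dual
        • stop:
          &{ok,ack} = ⊕{ok,ack}  (external→internal)
            • ok:
              X self-dual
            • ack:
              X self-dual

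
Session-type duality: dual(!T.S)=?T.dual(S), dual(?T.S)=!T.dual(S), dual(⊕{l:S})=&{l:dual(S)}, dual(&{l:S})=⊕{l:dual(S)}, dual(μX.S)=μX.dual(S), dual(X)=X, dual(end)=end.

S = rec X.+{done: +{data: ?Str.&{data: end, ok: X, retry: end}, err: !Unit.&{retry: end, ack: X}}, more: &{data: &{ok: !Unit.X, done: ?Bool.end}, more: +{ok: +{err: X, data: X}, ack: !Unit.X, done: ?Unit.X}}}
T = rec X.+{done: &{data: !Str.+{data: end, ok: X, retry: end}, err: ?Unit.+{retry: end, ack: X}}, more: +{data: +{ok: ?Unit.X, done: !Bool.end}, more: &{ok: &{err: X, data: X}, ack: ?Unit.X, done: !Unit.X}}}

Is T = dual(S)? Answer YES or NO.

NO

rec X | rec X  ✓ (binder kept)
  +{done,more} | +{done,more}  ✗ choice polarity not flipped — not dual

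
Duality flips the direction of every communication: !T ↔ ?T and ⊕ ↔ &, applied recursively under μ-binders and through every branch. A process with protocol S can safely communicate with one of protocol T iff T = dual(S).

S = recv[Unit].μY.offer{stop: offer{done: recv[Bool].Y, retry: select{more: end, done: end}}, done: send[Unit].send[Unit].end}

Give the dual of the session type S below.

recv[Unit] = send[Unit]
  μY = μY  (μ self-dual)
    offer{stop,done} = select{stop,done}  (offer→select)
      case stop:
        offer{done,retry} = select{done,retry}  (offer→select)
          case done:
            recv[Bool] = send[Bool]
              Y ↦ Y
          case retry:
            select{more,done} = offer{more,done}  (⊕→&)
              case more:
                end ↦ end
              case done:
                end ↦ end
      case done:
        send[Unit] = recv[Unit]
          send[Unit] = recv[Unit]
            end ↦ end

send[Unit].μY.select{stop: select{done: send[Bool].Y, retry: offer{more: end, done: end}}, done: recv[Unit].recv[Unit].end}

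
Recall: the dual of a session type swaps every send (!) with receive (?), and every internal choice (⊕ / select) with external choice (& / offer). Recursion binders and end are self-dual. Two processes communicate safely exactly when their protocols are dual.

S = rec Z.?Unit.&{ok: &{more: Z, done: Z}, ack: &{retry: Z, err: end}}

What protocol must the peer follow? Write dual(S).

rec Z.!Unit.+{ok: +{more: Z, done: Z}, ack: +{retry: Z, err: end}}

rec Z = rec Z  (rec unchanged)
  ?Unit = !Unit
    &{ok,ack} = +{ok,ack}  (external→internal)
      case ok:
        &{more,done} = +{more,done}  (external→internal)
          case more:
            Z self-dual
          case done:
            Z self-dual
      case ack:
        &{retry,err} = +{retry,err}  (external→internal)
          case retry:
            Z self-dual
          case err:
            end self-dual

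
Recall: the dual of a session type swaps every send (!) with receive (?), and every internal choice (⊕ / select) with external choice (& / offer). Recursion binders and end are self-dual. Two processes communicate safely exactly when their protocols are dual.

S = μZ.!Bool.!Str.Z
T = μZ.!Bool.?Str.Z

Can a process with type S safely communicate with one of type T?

μZ ‖ μZ  match (μ self-dual)
  !Bool ‖ !Bool  ✗ same direction on both sides — not dual

NO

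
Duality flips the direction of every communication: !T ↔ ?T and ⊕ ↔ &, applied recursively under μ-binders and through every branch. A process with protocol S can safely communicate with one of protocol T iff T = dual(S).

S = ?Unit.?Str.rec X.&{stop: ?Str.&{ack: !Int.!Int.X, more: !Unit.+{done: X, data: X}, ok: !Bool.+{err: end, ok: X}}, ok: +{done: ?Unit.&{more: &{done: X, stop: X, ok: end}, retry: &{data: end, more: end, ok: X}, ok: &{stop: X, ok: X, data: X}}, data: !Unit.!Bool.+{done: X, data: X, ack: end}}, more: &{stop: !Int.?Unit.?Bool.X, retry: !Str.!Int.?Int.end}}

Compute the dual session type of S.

!Unit.!Str.rec X.+{stop: !Str.+{ack: ?Int.?Int.X, more: ?Unit.&{done: X, data: X}, ok: ?Bool.&{err: end, ok: X}}, ok: &{done: !Unit.+{more: +{done: X, stop: X, ok: end}, retry: +{data: end, more: end, ok: X}, ok: +{stop: X, ok: X, data: X}}, data: ?Unit.?Bool.&{done: X, data: X, ack: end}}, more: +{stop: ?Int.!Unit.!Bool.X, retry: ?Str.?Int.!Int.end}}

?Unit ↦ !Unit
  ?Str ↦ !Str
    rec X ↦ rec X  (rec unchanged)
      &{stop,ok,more} ↦ +{stop,ok,more}  (external→internal)
        • stop:
          ?Str ↦ !Str
            &{ack,more,ok} ↦ +{ack,more,ok}  (external→internal)
              • ack:
                !Int ↦ ?Int
                  !Int ↦ ?Int
                    X ↦ X
              • more:
                !Unit ↦ ?Unit
                  +{done,data} ↦ &{done,data}  (internal→external)
                    • done:
                      X ↦ X
                    • data:
                      X ↦ X
              • ok:
                !Bool ↦ ?Bool
                  +{err,ok} ↦ &{err,ok}  (internal→external)
                    • err:
                      end ↦ end
                    • ok:
                      X ↦ X
        • ok:
          +{done,data} ↦ &{done,data}  (internal→external)
            • done:
              ?Unit ↦ !Unit
                &{more,retry,ok} ↦ +{more,retry,ok}  (external→internal)
                  • more:
                    &{done,stop,ok} ↦ +{done,stop,ok}  (external→internal)
                      • done:
                        X ↦ X
                      • stop:
                        X ↦ X
                      • ok:
                        end ↦ end
                  • retry:
                    &{data,more,ok} ↦ +{data,more,ok}  (external→internal)
                      • data:
                        end ↦ end
                      • more:
                        end ↦ end
                      • ok:
                        X ↦ X
                  • ok:
                    &{stop,ok,data} ↦ +{stop,ok,data}  (external→internal)
                      • stop:
                        X ↦ X
                      • ok:
                        X ↦ X
                      • data:
                        X ↦ X
            • data:
              !Unit ↦ ?Unit
                !Bool ↦ ?Bool
                  +{done,data,ack} ↦ &{done,data,ack}  (internal→external)
                    • done:
                      X ↦ X
                    • data:
                      X ↦ X
                    • ack:
                      end ↦ end
        • more:
          &{stop,retry} ↦ +{stop,retry}  (external→internal)
            • stop:
              !Int ↦ ?Int
                ?Unit ↦ !Unit
                  ?Bool ↦ !Bool
                    X ↦ X
            • retry:
              !Str ↦ ?Str
                !Int ↦ ?Int
                  ?Int ↦ !Int
                    end ↦ end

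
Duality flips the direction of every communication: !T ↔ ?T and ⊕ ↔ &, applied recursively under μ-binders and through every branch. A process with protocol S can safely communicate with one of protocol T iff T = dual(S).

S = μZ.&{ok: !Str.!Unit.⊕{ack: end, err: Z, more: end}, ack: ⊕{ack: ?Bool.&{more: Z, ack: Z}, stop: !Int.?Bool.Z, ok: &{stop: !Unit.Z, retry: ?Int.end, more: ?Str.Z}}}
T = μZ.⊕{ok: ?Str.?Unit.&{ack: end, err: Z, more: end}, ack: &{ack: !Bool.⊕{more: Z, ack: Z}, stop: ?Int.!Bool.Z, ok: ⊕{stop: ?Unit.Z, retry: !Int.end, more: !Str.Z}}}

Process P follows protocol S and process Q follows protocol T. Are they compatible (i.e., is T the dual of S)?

YES

μZ vs μZ  match (binder kept)
  &{ok,ack} vs ⊕{ok,ack}  match label sets agree
    [ok]
      !Str vs ?Str  match
        !Unit vs ?Unit  match
          ⊕{ack,err,more} vs &{ack,err,more}  match label sets agree
            [ack]
              end vs end  match
            [err]
              Z vs Z  match
            [more]
              end vs end  match
    [ack]
      ⊕{ack,stop,ok} vs &{ack,stop,ok}  match label sets agree
        [ack]
          ?Bool vs !Bool  match
            &{more,ack} vs ⊕{more,ack}  match label sets agree
              [more]
                Z vs Z  match
              [ack]
                Z vs Z  match
        [stop]
          !Int vs ?Int  match
            ?Bool vs !Bool  match
              Z vs Z  match
        [ok]
          &{stop,retry,more} vs ⊕{stop,retry,more}  match label sets agree
            [stop]
              !Unit vs ?Unit  match
                Z vs Z  match
            [retry]
              ?Int vs !Int  match
                end vs end  match
            [more]
              ?Str vs !Str  match
                Z vs Z  match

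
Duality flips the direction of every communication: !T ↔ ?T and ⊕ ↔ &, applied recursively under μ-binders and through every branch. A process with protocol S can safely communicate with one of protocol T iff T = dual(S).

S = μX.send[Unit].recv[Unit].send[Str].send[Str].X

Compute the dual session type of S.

μX.recv[Unit].send[Unit].recv[Str].recv[Str].X

μX ↦ μX  (binder kept)
  send[Unit] ↦ recv[Unit]
    recv[Unit] ↦ send[Unit]
      send[Str] ↦ recv[Str]
        send[Str] ↦ recv[Str]
          X ↦ X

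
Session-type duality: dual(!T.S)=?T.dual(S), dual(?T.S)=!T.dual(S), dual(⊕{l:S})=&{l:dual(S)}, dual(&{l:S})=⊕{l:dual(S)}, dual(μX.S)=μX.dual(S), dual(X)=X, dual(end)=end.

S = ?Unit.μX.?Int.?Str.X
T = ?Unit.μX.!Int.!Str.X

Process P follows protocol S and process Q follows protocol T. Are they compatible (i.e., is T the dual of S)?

?Unit vs ?Unit  ✗ same direction on both sides — not dual

NO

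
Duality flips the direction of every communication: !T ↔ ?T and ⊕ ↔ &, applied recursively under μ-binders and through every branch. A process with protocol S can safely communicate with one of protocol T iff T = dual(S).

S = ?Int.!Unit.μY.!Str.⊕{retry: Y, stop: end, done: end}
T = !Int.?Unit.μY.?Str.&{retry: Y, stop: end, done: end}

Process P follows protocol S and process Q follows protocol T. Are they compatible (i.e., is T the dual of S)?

YES

?Int | !Int  ✓
  !Unit | ?Unit  ✓
    μY | μY  ✓ (binder kept)
      !Str | ?Str  ✓
        ⊕{retry,stop,done} | &{retry,stop,done}  ✓ labels match
          [retry]
            Y | Y  ✓
          [stop]
            end | end  ✓
          [done]
            end | end  ✓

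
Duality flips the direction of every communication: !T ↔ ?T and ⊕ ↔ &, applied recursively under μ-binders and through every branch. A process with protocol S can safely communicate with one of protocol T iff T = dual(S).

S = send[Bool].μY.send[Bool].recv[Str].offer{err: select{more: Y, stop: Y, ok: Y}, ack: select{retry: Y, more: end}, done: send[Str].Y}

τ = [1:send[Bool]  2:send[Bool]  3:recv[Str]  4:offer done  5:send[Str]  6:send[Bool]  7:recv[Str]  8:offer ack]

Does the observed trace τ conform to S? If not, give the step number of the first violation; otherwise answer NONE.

step 1: send[Bool]  match  residual = μY.…
step 2: send[Bool]  match  residual = recv[Str].offer{err: select{more: μY.…, stop: μY.…, ok: μY.…}, ack: select{retry: μY.…, more: end}, done: send[Str].μY.…}
step 3: recv[Str]  match  residual = offer{err: select{more: μY.…, stop: μY.…, ok: μY.…}, ack: select{retry: μY.…, more: end}, done: send[Str].μY.…}
step 4: offer done  match  residual = send[Str].μY.…
step 5: send[Str]  match  residual = μY.…
step 6: send[Bool]  match  residual = recv[Str].offer{err: select{more: μY.…, stop: μY.…, ok: μY.…}, ack: select{retry: μY.…, more: end}, done: send[Str].μY.…}
step 7: recv[Str]  match  residual = offer{err: select{more: μY.…, stop: μY.…, ok: μY.…}, ack: select{retry: μY.…, more: end}, done: send[Str].μY.…}
step 8: offer ack  match  residual = select{retry: μY.…, more: end}
τ conforms to S (length 8)

NONE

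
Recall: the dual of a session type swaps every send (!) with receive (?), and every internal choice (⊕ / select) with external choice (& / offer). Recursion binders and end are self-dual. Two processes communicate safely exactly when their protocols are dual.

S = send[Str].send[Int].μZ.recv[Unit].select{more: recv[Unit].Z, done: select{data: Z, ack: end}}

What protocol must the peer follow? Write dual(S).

send[Str] = recv[Str]
  send[Int] = recv[Int]
    μZ = μZ  (rec unchanged)
      recv[Unit] = send[Unit]
        select{more,done} = offer{more,done}  (internal→external)
          • more:
            recv[Unit] = send[Unit]
              dual(Z) = Z
          • done:
            select{data,ack} = offer{data,ack}  (internal→external)
              • data:
                dual(Z) = Z
              • ack:
                dual(end) = end

recv[Str].recv[Int].μZ.send[Unit].offer{more: send[Unit].Z, done: offer{data: Z, ack: end}}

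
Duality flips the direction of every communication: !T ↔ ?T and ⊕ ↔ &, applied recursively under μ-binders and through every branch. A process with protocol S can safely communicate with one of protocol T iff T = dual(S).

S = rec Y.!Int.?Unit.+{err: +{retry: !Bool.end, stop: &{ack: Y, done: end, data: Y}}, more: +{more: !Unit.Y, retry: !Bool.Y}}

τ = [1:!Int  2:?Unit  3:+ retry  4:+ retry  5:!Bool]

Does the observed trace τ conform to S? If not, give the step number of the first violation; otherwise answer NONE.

3

[1] !Int  ✓  cont: ?Unit.+{err: +{retry: !Bool.end, stop: &{ack: rec Y.…, done: end, data: rec Y.…}}, more: +{more: !Unit.rec Y.…, retry: !Bool.rec Y.…}}
[2] ?Unit  ✓  cont: +{err: +{retry: !Bool.end, stop: &{ack: rec Y.…, done: end, data: rec Y.…}}, more: +{more: !Unit.rec Y.…, retry: !Bool.rec Y.…}}
[3] got + retry, protocol expects + err or + more  ✗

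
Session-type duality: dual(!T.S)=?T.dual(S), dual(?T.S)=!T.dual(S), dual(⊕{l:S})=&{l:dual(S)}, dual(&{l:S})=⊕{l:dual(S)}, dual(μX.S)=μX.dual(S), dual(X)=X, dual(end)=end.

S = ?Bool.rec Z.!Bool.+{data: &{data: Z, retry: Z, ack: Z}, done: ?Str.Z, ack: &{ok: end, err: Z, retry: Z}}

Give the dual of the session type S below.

?Bool ↦ !Bool
  rec Z ↦ rec Z  (rec unchanged)
    !Bool ↦ ?Bool
      +{data,done,ack} ↦ &{data,done,ack}  (internal→external)
        • data:
          &{data,retry,ack} ↦ +{data,retry,ack}  (external→internal)
            • data:
              Z self-dual
            • retry:
              Z self-dual
            • ack:
              Z self-dual
        • done:
          ?Str ↦ !Str
            Z self-dual
        • ack:
          &{ok,err,retry} ↦ +{ok,err,retry}  (external→internal)
            • ok:
              end self-dual
            • err:
              Z self-dual
            • retry:
              Z self-dual

!Bool.rec Z.?Bool.&{data: +{data: Z, retry: Z, ack: Z}, done: !Str.Z, ack: +{ok: end, err: Z, retry: Z}}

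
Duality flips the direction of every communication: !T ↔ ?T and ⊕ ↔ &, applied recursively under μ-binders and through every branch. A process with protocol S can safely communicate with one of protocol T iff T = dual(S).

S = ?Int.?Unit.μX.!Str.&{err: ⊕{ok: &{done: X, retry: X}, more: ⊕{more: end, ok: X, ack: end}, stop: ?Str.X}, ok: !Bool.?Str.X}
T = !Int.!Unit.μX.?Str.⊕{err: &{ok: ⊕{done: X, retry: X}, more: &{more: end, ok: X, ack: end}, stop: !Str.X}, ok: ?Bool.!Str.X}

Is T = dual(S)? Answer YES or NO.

YES

?Int ‖ !Int  ✓
  ?Unit ‖ !Unit  ✓
    μX ‖ μX  ✓ (rec unchanged)
      !Str ‖ ?Str  ✓
        &{err,ok} ‖ ⊕{err,ok}  ✓ same labels
          [err]
            ⊕{ok,more,stop} ‖ &{ok,more,stop}  ✓ same labels
              [ok]
                &{done,retry} ‖ ⊕{done,retry}  ✓ same labels
                  [done]
                    X ‖ X  ✓
                  [retry]
                    X ‖ X  ✓
              [more]
                ⊕{more,ok,ack} ‖ &{more,ok,ack}  ✓ same labels
                  [more]
                    end ‖ end  ✓
                  [ok]
                    X ‖ X  ✓
                  [ack]
                    end ‖ end  ✓
              [stop]
                ?Str ‖ !Str  ✓
                  X ‖ X  ✓
          [ok]
            !Bool ‖ ?Bool  ✓
              ?Str ‖ !Str  ✓
                X ‖ X  ✓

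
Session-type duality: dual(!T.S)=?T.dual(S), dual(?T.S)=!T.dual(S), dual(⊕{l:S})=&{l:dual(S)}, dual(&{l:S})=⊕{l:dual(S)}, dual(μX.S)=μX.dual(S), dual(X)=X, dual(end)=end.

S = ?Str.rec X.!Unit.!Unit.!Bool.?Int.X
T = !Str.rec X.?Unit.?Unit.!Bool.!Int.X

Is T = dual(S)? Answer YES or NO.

NO

?Str vs !Str  match
  rec X vs rec X  match (binder kept)
    !Unit vs ?Unit  match
      !Unit vs ?Unit  match
        !Bool vs !Bool  ✗ same direction on both sides — not dual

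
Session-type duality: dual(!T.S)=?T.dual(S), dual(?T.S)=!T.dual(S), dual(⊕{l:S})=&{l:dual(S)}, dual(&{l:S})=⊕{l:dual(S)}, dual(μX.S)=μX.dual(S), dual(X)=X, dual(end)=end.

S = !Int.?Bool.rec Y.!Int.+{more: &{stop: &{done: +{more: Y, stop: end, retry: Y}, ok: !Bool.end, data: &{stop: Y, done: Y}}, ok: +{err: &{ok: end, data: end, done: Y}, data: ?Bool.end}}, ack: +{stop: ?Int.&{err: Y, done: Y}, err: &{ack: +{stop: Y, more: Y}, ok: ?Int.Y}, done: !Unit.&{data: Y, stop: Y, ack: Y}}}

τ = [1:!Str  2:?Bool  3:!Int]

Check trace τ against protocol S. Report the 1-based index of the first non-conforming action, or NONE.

1

[1] got !Str, protocol expects !Int  ✗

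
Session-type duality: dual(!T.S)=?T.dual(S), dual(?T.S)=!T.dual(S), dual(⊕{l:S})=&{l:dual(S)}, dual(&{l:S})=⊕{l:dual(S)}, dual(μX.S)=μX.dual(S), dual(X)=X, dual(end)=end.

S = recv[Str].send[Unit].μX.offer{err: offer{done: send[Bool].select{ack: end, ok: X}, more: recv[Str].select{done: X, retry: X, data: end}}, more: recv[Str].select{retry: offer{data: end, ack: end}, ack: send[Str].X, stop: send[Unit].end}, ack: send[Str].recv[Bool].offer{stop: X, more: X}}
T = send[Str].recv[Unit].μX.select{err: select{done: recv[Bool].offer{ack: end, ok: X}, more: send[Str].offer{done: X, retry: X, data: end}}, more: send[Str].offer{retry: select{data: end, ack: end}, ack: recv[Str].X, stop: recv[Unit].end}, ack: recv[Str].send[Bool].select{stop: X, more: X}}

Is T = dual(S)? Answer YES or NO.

YES

recv[Str] | send[Str]  match
  send[Unit] | recv[Unit]  match
    μX | μX  match (binder kept)
      offer{err,more,ack} | select{err,more,ack}  match same labels
        case err:
          offer{done,more} | select{done,more}  match same labels
            case done:
              send[Bool] | recv[Bool]  match
                select{ack,ok} | offer{ack,ok}  match same labels
                  case ack:
                    end | end  match
                  case ok:
                    X | X  match
            case more:
              recv[Str] | send[Str]  match
                select{done,retry,data} | offer{done,retry,data}  match same labels
                  case done:
                    X | X  match
                  case retry:
                    X | X  match
                  case data:
                    end | end  match
        case more:
          recv[Str] | send[Str]  match
            select{retry,ack,stop} | offer{retry,ack,stop}  match same labels
              case retry:
                offer{data,ack} | select{data,ack}  match same labels
                  case data:
                    end | end  match
                  case ack:
                    end | end  match
              case ack:
                send[Str] | recv[Str]  match
                  X | X  match
              case stop:
                send[Unit] | recv[Unit]  match
                  end | end  match
        case ack:
          send[Str] | recv[Str]  match
            recv[Bool] | send[Bool]  match
              offer{stop,more} | select{stop,more}  match same labels
                case stop:
                  X | X  match
                case more:
                  X | X  match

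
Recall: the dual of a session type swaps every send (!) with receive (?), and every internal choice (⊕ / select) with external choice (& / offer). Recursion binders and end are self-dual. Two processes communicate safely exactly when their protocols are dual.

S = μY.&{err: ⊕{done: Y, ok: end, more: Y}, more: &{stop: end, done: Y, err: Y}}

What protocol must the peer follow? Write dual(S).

μY = μY  (μ self-dual)
  &{err,more} = ⊕{err,more}  (offer→select)
    case err:
      ⊕{done,ok,more} = &{done,ok,more}  (⊕→&)
        case done:
          Y self-dual
        case ok:
          end self-dual
        case more:
          Y self-dual
    case more:
      &{stop,done,err} = ⊕{stop,done,err}  (offer→select)
        case stop:
          end self-dual
        case done:
          Y self-dual
        case err:
          Y self-dual

μY.⊕{err: &{done: Y, ok: end, more: Y}, more: ⊕{stop: end, done: Y, err: Y}}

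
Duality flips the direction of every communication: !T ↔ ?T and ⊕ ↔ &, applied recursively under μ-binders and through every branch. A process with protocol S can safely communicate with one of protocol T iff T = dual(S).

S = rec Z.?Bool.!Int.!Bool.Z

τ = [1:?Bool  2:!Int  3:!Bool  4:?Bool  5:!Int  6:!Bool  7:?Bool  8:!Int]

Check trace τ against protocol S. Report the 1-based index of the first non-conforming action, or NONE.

NONE

step 1: ?Bool  ok  state: !Int.!Bool.rec Z.…
step 2: !Int  ok  state: !Bool.rec Z.…
step 3: !Bool  ok  state: rec Z.…
step 4: ?Bool  ok  state: !Int.!Bool.rec Z.…
step 5: !Int  ok  state: !Bool.rec Z.…
step 6: !Bool  ok  state: rec Z.…
step 7: ?Bool  ok  state: !Int.!Bool.rec Z.…
step 8: !Int  ok  state: !Bool.rec Z.…
all 8 steps conform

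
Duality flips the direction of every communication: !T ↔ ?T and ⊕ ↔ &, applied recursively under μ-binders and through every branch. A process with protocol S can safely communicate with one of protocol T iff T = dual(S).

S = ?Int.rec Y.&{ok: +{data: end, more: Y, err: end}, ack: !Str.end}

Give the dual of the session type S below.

!Int.rec Y.+{ok: &{data: end, more: Y, err: end}, ack: ?Str.end}

?Int = !Int
  rec Y = rec Y  (μ self-dual)
    &{ok,ack} = +{ok,ack}  (offer→select)
      case ok:
        +{data,more,err} = &{data,more,err}  (⊕→&)
          case data:
            end self-dual
          case more:
            Y self-dual
          case err:
            end self-dual
      case ack:
        !Str = ?Str
          end self-dual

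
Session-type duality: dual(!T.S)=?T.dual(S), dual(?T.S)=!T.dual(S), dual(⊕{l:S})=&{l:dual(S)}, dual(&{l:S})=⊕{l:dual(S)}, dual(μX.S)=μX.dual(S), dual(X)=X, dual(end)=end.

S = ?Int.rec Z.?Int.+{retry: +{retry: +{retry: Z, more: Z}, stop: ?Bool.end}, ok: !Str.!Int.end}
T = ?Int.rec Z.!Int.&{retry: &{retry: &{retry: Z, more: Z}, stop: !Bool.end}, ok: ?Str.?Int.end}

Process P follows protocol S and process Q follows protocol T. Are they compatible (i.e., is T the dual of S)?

NO

?Int | ?Int  ✗ same direction on both sides — not dual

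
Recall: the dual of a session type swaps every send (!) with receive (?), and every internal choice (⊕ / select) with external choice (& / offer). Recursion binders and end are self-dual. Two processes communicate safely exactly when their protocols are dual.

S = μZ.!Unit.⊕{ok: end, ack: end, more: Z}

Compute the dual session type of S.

μZ = μZ  (binder kept)
  !Unit = ?Unit
    ⊕{ok,ack,more} = &{ok,ack,more}  (select→offer)
      [ok]
        end ↦ end
      [ack]
        end ↦ end
      [more]
        Z ↦ Z

μZ.?Unit.&{ok: end, ack: end, more: Z}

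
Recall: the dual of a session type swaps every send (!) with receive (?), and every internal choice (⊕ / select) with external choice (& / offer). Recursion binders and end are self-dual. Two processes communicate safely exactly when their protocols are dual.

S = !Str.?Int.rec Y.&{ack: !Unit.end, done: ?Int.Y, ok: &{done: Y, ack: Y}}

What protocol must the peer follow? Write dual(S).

!Str ↦ ?Str
  ?Int ↦ !Int
    rec Y ↦ rec Y  (rec unchanged)
      &{ack,done,ok} ↦ +{ack,done,ok}  (&→⊕)
        case ack:
          !Unit ↦ ?Unit
            dual(end) = end
        case done:
          ?Int ↦ !Int
            dual(Y) = Y
        case ok:
          &{done,ack} ↦ +{done,ack}  (&→⊕)
            case done:
              dual(Y) = Y
            case ack:
              dual(Y) = Y

?Str.!Int.rec Y.+{ack: ?Unit.end, done: !Int.Y, ok: +{done: Y, ack: Y}}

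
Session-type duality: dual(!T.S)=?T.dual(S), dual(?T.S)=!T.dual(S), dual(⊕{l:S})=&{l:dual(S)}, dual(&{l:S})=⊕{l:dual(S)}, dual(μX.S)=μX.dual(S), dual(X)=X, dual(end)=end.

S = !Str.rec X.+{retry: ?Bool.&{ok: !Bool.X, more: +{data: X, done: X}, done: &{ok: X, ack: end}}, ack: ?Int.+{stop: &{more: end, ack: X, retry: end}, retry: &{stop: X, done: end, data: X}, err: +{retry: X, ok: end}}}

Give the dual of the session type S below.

?Str.rec X.&{retry: !Bool.+{ok: ?Bool.X, more: &{data: X, done: X}, done: +{ok: X, ack: end}}, ack: !Int.&{stop: +{more: end, ack: X, retry: end}, retry: +{stop: X, done: end, data: X}, err: &{retry: X, ok: end}}}

!Str ↦ ?Str
  rec X ↦ rec X  (binder kept)
    +{retry,ack} ↦ &{retry,ack}  (select→offer)
      case retry:
        ?Bool ↦ !Bool
          &{ok,more,done} ↦ +{ok,more,done}  (external→internal)
            case ok:
              !Bool ↦ ?Bool
                X self-dual
            case more:
              +{data,done} ↦ &{data,done}  (select→offer)
                case data:
                  X self-dual
                case done:
                  X self-dual
            case done:
              &{ok,ack} ↦ +{ok,ack}  (external→internal)
                case ok:
                  X self-dual
                case ack:
                  end self-dual
      case ack:
        ?Int ↦ !Int
          +{stop,retry,err} ↦ &{stop,retry,err}  (select→offer)
            case stop:
              &{more,ack,retry} ↦ +{more,ack,retry}  (external→internal)
                case more:
                  end self-dual
                case ack:
                  X self-dual
                case retry:
                  end self-dual
            case retry:
              &{stop,done,data} ↦ +{stop,done,data}  (external→internal)
                case stop:
                  X self-dual
                case done:
                  end self-dual
                case data:
                  X self-dual
            case err:
              +{retry,ok} ↦ &{retry,ok}  (select→offer)
                case retry:
                  X self-dual
                case ok:
                  end self-dual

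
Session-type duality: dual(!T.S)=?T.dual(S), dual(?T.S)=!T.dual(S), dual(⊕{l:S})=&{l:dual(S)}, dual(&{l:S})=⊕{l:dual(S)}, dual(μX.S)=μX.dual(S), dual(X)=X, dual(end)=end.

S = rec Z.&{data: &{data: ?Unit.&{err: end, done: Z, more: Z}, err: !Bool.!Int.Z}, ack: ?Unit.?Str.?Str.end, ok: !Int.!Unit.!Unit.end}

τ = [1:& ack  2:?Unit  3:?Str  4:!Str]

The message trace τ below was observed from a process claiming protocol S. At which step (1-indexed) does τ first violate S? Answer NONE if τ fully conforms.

4

@1 & ack  ✓  state: ?Unit.?Str.?Str.end
@2 ?Unit  ✓  state: ?Str.?Str.end
@3 ?Str  ✓  state: ?Str.end
@4 got !Str, protocol expects ?Str  ✗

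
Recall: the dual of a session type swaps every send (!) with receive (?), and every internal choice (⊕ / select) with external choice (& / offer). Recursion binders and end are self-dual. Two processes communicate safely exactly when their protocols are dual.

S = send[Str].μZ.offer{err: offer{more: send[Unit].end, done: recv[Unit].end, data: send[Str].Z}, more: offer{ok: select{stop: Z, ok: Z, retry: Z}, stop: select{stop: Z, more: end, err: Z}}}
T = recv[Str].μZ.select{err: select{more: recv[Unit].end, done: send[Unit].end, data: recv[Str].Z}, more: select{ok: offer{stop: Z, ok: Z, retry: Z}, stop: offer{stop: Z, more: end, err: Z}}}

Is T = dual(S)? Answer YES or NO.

send[Str] | recv[Str]  match
  μZ | μZ  match (rec unchanged)
    offer{err,more} | select{err,more}  match label sets agree
      [err]
        offer{more,done,data} | select{more,done,data}  match label sets agree
          [more]
            send[Unit] | recv[Unit]  match
              end | end  match
          [done]
            recv[Unit] | send[Unit]  match
              end | end  match
          [data]
            send[Str] | recv[Str]  match
              Z | Z  match
      [more]
        offer{ok,stop} | select{ok,stop}  match label sets agree
          [ok]
            select{stop,ok,retry} | offer{stop,ok,retry}  match label sets agree
              [stop]
                Z | Z  match
              [ok]
                Z | Z  match
              [retry]
                Z | Z  match
          [stop]
            select{stop,more,err} | offer{stop,more,err}  match label sets agree
              [stop]
                Z | Z  match
              [more]
                end | end  match
              [err]
                Z | Z  match

YES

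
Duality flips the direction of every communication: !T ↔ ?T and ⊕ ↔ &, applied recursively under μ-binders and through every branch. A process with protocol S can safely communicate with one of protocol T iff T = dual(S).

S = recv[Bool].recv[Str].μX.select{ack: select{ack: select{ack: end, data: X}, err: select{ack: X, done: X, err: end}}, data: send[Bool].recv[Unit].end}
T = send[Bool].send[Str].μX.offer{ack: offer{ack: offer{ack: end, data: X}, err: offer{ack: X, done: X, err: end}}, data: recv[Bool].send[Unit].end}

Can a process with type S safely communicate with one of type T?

recv[Bool] | send[Bool]  ok
  recv[Str] | send[Str]  ok
    μX | μX  ok (μ self-dual)
      select{ack,data} | offer{ack,data}  ok label sets agree
        [ack]
          select{ack,err} | offer{ack,err}  ok label sets agree
            [ack]
              select{ack,data} | offer{ack,data}  ok label sets agree
                [ack]
                  end | end  ok
                [data]
                  X | X  ok
            [err]
              select{ack,done,err} | offer{ack,done,err}  ok label sets agree
                [ack]
                  X | X  ok
                [done]
                  X | X  ok
                [err]
                  end | end  ok
        [data]
          send[Bool] | recv[Bool]  ok
            recv[Unit] | send[Unit]  ok
              end | end  ok

YES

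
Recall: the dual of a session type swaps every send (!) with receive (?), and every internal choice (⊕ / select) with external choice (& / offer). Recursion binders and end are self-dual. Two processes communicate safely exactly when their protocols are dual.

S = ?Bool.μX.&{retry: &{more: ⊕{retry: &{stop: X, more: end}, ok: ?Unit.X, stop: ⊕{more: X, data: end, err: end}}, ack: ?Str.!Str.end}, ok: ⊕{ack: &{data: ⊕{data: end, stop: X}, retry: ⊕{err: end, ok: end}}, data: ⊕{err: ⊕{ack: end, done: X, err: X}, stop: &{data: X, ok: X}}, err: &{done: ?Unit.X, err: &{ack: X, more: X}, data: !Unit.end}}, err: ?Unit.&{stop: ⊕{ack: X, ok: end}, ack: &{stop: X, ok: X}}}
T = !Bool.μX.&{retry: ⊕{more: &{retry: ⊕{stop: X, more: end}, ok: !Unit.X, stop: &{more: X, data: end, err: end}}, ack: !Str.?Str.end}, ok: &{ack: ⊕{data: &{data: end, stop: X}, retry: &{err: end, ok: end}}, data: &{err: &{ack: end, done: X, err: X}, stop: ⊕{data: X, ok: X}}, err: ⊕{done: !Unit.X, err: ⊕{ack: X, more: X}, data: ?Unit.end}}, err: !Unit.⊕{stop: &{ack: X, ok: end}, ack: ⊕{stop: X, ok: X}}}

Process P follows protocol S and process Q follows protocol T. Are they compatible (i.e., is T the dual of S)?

?Bool ‖ !Bool  ✓
  μX ‖ μX  ✓ (μ self-dual)
    &{retry,ok,err} ‖ &{retry,ok,err}  ✗ choice polarity not flipped — not dual

NO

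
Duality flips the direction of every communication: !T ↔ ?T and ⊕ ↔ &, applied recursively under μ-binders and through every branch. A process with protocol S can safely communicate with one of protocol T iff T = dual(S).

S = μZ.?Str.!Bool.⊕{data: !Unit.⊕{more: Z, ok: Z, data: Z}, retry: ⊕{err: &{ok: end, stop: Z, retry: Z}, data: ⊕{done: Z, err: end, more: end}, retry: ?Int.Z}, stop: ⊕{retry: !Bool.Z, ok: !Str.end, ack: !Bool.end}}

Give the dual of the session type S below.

μZ ↦ μZ  (μ self-dual)
  ?Str ↦ !Str
    !Bool ↦ ?Bool
      ⊕{data,retry,stop} ↦ &{data,retry,stop}  (internal→external)
        case data:
          !Unit ↦ ?Unit
            ⊕{more,ok,data} ↦ &{more,ok,data}  (internal→external)
              case more:
                Z self-dual
              case ok:
                Z self-dual
              case data:
                Z self-dual
        case retry:
          ⊕{err,data,retry} ↦ &{err,data,retry}  (internal→external)
            case err:
              &{ok,stop,retry} ↦ ⊕{ok,stop,retry}  (external→internal)
                case ok:
                  end self-dual
                case stop:
                  Z self-dual
                case retry:
                  Z self-dual
            case data:
              ⊕{done,err,more} ↦ &{done,err,more}  (internal→external)
                case done:
                  Z self-dual
                case err:
                  end self-dual
                case more:
                  end self-dual
            case retry:
              ?Int ↦ !Int
                Z self-dual
        case stop:
          ⊕{retry,ok,ack} ↦ &{retry,ok,ack}  (internal→external)
            case retry:
              !Bool ↦ ?Bool
                Z self-dual
            case ok:
              !Str ↦ ?Str
                end self-dual
            case ack:
              !Bool ↦ ?Bool
                end self-dual

μZ.!Str.?Bool.&{data: ?Unit.&{more: Z, ok: Z, data: Z}, retry: &{err: ⊕{ok: end, stop: Z, retry: Z}, data: &{done: Z, err: end, more: end}, retry: !Int.Z}, stop: &{retry: ?Bool.Z, ok: ?Str.end, ack: ?Bool.end}}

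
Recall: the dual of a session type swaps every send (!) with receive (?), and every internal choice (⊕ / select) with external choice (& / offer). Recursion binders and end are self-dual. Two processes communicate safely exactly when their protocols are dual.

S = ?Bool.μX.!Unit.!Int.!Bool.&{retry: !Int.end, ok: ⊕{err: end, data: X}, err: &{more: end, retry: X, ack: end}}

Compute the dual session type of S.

?Bool = !Bool
  μX = μX  (rec unchanged)
    !Unit = ?Unit
      !Int = ?Int
        !Bool = ?Bool
          &{retry,ok,err} = ⊕{retry,ok,err}  (&→⊕)
            • retry:
              !Int = ?Int
                end ↦ end
            • ok:
              ⊕{err,data} = &{err,data}  (internal→external)
                • err:
                  end ↦ end
                • data:
                  X ↦ X
            • err:
              &{more,retry,ack} = ⊕{more,retry,ack}  (&→⊕)
                • more:
                  end ↦ end
                • retry:
                  X ↦ X
                • ack:
                  end ↦ end

!Bool.μX.?Unit.?Int.?Bool.⊕{retry: ?Int.end, ok: &{err: end, data: X}, err: ⊕{more: end, retry: X, ack: end}}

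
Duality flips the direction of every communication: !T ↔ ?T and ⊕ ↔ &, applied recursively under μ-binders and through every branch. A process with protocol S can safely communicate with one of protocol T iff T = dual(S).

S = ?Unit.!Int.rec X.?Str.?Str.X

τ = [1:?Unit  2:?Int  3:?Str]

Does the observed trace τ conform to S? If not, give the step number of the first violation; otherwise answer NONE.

step 1: ?Unit  ok  residual = !Int.rec X.…
step 2: got ?Int, protocol expects !Int  ✗

2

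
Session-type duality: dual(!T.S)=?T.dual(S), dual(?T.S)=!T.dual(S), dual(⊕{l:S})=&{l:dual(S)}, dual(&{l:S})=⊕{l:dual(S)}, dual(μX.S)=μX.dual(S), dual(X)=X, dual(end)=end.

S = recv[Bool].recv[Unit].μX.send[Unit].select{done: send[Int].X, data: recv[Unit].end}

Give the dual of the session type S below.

send[Bool].send[Unit].μX.recv[Unit].offer{done: recv[Int].X, data: send[Unit].end}

recv[Bool] → send[Bool]
  recv[Unit] → send[Unit]
    μX → μX  (binder kept)
      send[Unit] → recv[Unit]
        select{done,data} → offer{done,data}  (internal→external)
          case done:
            send[Int] → recv[Int]
              X ↦ X
          case data:
            recv[Unit] → send[Unit]
              end ↦ end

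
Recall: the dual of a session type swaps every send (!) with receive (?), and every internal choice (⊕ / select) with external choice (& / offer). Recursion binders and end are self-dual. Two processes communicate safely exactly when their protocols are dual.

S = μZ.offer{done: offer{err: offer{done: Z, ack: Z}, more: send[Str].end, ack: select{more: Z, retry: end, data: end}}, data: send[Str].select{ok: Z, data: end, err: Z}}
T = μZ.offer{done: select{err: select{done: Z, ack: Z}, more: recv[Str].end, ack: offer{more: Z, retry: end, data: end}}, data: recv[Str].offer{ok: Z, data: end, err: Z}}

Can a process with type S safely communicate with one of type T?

NO

μZ | μZ  match (μ self-dual)
  offer{done,data} | offer{done,data}  ✗ choice polarity not flipped — not dual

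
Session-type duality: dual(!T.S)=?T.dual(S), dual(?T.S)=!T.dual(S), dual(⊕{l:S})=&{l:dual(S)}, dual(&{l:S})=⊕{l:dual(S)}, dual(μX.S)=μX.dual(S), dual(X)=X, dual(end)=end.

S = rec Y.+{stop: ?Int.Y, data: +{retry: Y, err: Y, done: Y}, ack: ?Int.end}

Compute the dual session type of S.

rec Y ↦ rec Y  (rec unchanged)
  +{stop,data,ack} ↦ &{stop,data,ack}  (internal→external)
    [stop]
      ?Int ↦ !Int
        Y self-dual
    [data]
      +{retry,err,done} ↦ &{retry,err,done}  (internal→external)
        [retry]
          Y self-dual
        [err]
          Y self-dual
        [done]
          Y self-dual
    [ack]
      ?Int ↦ !Int
        end self-dual

rec Y.&{stop: !Int.Y, data: &{retry: Y, err: Y, done: Y}, ack: !Int.end}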